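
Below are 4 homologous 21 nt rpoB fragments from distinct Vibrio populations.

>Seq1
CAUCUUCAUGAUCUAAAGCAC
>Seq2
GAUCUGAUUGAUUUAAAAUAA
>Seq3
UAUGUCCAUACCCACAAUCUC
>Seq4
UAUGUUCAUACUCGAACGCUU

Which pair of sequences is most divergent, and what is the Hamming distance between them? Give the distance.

15

Pairwise Hamming distances:
  Seq1 vs Seq2: 8
  Seq1 vs Seq3: 10
  Seq1 vs Seq4: 8
  Seq2 vs Seq3: 15
  Seq2 vs Seq4: 14
  Seq3 vs Seq4: 7
The largest is 15, between Seq2 and Seq3.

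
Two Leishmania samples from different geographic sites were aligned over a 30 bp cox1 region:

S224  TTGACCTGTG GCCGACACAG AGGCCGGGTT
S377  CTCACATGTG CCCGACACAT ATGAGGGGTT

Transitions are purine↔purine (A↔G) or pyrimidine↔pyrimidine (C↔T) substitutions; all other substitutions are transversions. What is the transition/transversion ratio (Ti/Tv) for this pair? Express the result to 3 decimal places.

Mismatches occur at site 1 (T→C, transition), site 3 (G→C, transversion), site 6 (C→A, transversion), site 11 (G→C, transversion), site 20 (G→T, transversion), site 22 (G→T, transversion), site 24 (C→A, transversion), site 25 (C→G, transversion).
Of the 8 differences, 1 transition and 7 transversions, so Ti/Tv = 1/7 = 0.143.

0.143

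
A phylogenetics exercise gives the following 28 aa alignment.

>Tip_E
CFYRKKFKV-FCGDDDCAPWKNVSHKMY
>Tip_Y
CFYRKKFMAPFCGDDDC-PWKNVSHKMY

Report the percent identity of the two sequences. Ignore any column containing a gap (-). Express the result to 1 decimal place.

92.3%

Excluding the 2 gap columns leaves 26 comparable sites.
Mismatches occur at site 8 (K/M), site 9 (V/A).
24 of the 26 comparable sites match, so the percent identity is 24/26 × 100 = 92.3%.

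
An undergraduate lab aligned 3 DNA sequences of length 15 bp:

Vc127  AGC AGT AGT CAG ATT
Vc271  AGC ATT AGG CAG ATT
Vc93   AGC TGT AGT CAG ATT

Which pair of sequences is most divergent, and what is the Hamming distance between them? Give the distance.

Pairwise Hamming distances:
  Vc127 vs Vc271: 2
  Vc127 vs Vc93: 1
  Vc271 vs Vc93: 3
The largest is 3, between Vc271 and Vc93.

3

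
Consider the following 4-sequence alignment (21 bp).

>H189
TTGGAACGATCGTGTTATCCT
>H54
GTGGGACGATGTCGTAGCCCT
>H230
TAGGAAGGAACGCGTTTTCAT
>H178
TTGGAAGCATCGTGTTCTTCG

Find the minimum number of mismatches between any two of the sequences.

Pairwise Hamming distances:
  H189 vs H54: 8
  H189 vs H230: 6
  H189 vs H178: 5
  H54 vs H230: 11
  H54 vs H178: 12
  H230 vs H178: 8
The smallest is 5, between H189 and H178.

5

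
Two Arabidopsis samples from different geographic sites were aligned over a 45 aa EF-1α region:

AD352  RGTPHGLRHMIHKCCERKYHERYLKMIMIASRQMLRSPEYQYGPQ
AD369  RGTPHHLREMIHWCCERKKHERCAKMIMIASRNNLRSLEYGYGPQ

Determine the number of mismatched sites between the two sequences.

10

Differing sites — 6:G/H; 9:H/E; 13:K/W; 19:Y/K; 23:Y/C; 24:L/A; 33:Q/N; 34:M/N; 38:P/L; 41:Q/G.
That gives 10 mismatches out of 45 aligned sites, so the Hamming distance is 10.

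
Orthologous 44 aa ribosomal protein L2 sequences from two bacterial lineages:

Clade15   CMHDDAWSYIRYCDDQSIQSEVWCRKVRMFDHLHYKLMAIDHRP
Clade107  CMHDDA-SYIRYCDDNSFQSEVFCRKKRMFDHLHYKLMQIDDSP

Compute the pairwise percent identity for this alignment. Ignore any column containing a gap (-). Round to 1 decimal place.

Excluding the 1 gap column leaves 43 comparable sites.
The sequences differ at positions 16 (Q/N), 18 (I/F), 23 (W/F), 27 (V/K), 39 (A/Q), 42 (H/D), 43 (R/S).
36 of the 43 comparable sites match, so the percent identity is 36/43 × 100 = 83.7%.

83.7%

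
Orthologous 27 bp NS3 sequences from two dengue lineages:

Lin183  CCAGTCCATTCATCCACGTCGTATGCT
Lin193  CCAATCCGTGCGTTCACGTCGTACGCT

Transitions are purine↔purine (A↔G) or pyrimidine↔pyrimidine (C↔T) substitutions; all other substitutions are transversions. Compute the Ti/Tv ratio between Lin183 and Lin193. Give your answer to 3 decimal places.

Mismatches occur at site 4 (G↔A, transition), site 8 (A↔G, transition), site 10 (T↔G, transversion), site 12 (A↔G, transition), site 14 (C↔T, transition), site 24 (T↔C, transition).
Of the 6 differences, 5 transitions and 1 transversion, so Ti/Tv = 5/1 = 5.000.

5.000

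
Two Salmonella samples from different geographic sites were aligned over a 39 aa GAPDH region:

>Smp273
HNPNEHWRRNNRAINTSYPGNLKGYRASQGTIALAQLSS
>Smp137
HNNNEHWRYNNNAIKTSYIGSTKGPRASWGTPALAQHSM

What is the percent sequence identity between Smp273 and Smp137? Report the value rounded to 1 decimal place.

Differing sites — 3:P/N; 9:R/Y; 12:R/N; 15:N/K; 19:P/I; 21:N/S; 22:L/T; 25:Y/P; 29:Q/W; 32:I/P; 37:L/H; 39:S/M.
27 of the 39 sites match, so the percent identity is 27/39 × 100 = 69.2%.

69.2%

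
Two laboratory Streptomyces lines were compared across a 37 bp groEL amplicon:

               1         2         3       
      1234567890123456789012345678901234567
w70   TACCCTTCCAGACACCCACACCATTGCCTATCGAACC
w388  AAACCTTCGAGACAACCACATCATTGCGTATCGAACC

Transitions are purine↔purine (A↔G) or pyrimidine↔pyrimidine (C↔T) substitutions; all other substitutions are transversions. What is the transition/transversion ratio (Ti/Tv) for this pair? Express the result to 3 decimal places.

Mismatches occur at site 1 (T/A, transversion), site 3 (C/A, transversion), site 9 (C/G, transversion), site 15 (C/A, transversion), site 21 (C/T, transition), site 28 (C/G, transversion).
Of the 6 differences, 1 transition and 5 transversions, so Ti/Tv = 1/5 = 0.200.

0.200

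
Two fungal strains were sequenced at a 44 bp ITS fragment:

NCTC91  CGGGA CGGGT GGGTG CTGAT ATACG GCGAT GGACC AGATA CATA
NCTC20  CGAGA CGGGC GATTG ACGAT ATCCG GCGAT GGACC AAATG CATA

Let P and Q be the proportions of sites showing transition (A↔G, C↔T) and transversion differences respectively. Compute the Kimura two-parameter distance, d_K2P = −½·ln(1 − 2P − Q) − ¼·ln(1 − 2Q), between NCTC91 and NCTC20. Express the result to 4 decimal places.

0.2451

Mismatches occur at site 3 (G↔A, transition), site 10 (T↔C, transition), site 12 (G↔A, transition), site 13 (G↔T, transversion), site 16 (C↔A, transversion), site 17 (T↔C, transition), site 23 (A↔C, transversion), site 37 (G↔A, transition), site 40 (A↔G, transition).
Of the 9 differences, 6 transitions and 3 transversions over 44 sites: P = 6/44 = 0.136364, Q = 3/44 = 0.068182.
d = −0.5·ln(0.659090) − 0.25·ln(0.863636) = −0.5·(-0.416895) − 0.25·(-0.146604) = 0.2451.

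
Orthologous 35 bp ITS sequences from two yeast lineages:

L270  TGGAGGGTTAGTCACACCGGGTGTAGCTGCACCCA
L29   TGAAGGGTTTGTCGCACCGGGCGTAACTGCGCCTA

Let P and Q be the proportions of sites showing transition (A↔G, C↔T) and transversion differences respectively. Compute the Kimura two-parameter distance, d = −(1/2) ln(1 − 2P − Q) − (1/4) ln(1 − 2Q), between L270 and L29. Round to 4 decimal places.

0.2469

Differing sites — 3:G/A (Ti); 10:A/T (Tv); 14:A/G (Ti); 22:T/C (Ti); 26:G/A (Ti); 31:A/G (Ti); 34:C/T (Ti).
Of the 7 differences, 6 transitions and 1 transversion over 35 sites: P = 6/35 = 0.171429, Q = 1/35 = 0.028571.
d = −0.5·ln(0.628571) − 0.25·ln(0.942858) = −0.5·(-0.464306) − 0.25·(-0.058840) = 0.2469.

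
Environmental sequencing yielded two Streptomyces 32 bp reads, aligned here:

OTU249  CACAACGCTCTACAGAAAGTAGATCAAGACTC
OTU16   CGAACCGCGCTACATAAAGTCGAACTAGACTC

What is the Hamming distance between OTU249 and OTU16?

Mismatches occur at site 2 (A→G), site 3 (C→A), site 5 (A→C), site 9 (T→G), site 15 (G→T), site 21 (A→C), site 24 (T→A), site 26 (A→T).
That gives 8 mismatches out of 32 aligned sites, so the Hamming distance is 8.

8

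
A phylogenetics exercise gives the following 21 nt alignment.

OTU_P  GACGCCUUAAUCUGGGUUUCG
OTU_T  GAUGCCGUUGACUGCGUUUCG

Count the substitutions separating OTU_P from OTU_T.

The sequences differ at positions 3 (C/U), 7 (U/G), 9 (A/U), 10 (A/G), 11 (U/A), 15 (G/C).
That gives 6 mismatches out of 21 aligned sites, so the Hamming distance is 6.

6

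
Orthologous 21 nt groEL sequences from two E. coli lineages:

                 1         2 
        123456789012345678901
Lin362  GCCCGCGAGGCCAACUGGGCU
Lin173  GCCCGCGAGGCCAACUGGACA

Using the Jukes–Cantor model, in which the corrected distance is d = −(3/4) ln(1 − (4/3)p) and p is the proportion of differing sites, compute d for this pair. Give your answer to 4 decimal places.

0.1019

The sequences differ at positions 19 (G/A), 21 (U/A).
p = 2/21 = 0.095238.
d = −0.75 · ln(1 − (4/3)·0.095238) = −0.75 · ln(0.873016) = −0.75 · (-0.135801) = 0.1019.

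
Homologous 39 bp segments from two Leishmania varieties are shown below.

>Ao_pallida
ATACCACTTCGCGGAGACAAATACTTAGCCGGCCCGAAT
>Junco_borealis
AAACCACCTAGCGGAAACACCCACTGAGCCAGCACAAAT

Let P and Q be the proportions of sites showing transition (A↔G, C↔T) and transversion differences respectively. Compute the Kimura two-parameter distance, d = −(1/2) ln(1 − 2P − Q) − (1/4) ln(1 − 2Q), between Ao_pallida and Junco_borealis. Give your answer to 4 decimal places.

0.3560

Mismatches occur at site 2 (T↔A, transversion), site 8 (T↔C, transition), site 10 (C↔A, transversion), site 16 (G↔A, transition), site 20 (A↔C, transversion), site 21 (A↔C, transversion), site 22 (T↔C, transition), site 26 (T↔G, transversion), site 31 (G↔A, transition), site 34 (C↔A, transversion), site 36 (G↔A, transition).
Of the 11 differences, 5 transitions and 6 transversions over 39 sites: P = 5/39 = 0.128205, Q = 6/39 = 0.153846.
d = −0.5·ln(0.589744) − 0.25·ln(0.692308) = −0.5·(-0.528067) − 0.25·(-0.367724) = 0.3560.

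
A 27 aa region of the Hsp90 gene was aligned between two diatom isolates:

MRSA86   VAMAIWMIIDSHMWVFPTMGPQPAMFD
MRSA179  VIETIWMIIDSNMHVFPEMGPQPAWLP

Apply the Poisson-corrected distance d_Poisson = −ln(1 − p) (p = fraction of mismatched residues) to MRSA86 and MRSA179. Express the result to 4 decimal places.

0.4055

Mismatches occur at site 2 (A↔I), site 3 (M↔E), site 4 (A↔T), site 12 (H↔N), site 14 (W↔H), site 18 (T↔E), site 25 (M↔W), site 26 (F↔L), site 27 (D↔P).
p = 9/27 = 0.333333.
d = −ln(1 − 0.333333) = −ln(0.666667) = 0.4055.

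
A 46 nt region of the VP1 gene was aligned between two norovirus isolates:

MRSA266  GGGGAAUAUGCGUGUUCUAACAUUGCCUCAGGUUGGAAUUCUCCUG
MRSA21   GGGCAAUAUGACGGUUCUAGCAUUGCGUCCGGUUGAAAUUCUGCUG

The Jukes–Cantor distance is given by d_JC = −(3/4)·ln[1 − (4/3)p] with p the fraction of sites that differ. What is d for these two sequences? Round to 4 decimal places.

Mismatches occur at site 4 (G/C), site 11 (C/A), site 12 (G/C), site 13 (U/G), site 20 (A/G), site 27 (C/G), site 30 (A/C), site 36 (G/A), site 43 (C/G).
p = 9/46 = 0.195652.
d = −0.75 · ln(1 − (4/3)·0.195652) = −0.75 · ln(0.739131) = −0.75 · (-0.302280) = 0.2267.

0.2267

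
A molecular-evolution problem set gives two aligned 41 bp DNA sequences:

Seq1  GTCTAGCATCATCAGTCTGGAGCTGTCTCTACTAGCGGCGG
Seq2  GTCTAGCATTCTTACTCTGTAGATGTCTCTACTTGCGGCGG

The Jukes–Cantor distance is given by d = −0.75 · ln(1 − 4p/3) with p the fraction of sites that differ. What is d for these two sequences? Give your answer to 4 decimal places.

0.1937

The sequences differ at positions 10 (C/T), 11 (A/C), 13 (C/T), 15 (G/C), 20 (G/T), 23 (C/A), 34 (A/T).
p = 7/41 = 0.170732.
d = −0.75 · ln(1 − (4/3)·0.170732) = −0.75 · ln(0.772357) = −0.75 · (-0.258308) = 0.1937.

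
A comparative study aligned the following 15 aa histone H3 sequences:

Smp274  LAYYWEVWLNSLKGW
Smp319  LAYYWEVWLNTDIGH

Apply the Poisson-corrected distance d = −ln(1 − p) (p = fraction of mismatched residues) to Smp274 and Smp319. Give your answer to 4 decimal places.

Differing sites — 11:S/T; 12:L/D; 13:K/I; 15:W/H.
p = 4/15 = 0.266667.
d = −ln(1 − 0.266667) = −ln(0.733333) = 0.3102.

0.3102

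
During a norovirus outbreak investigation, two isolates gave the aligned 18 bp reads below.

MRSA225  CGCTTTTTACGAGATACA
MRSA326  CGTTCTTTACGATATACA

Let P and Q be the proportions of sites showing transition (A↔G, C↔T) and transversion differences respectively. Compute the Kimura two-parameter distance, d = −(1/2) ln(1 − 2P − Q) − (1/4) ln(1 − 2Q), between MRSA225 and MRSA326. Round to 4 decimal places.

0.1922

Differing sites — 3:C/T (Ti); 5:T/C (Ti); 13:G/T (Tv).
Of the 3 differences, 2 transitions and 1 transversion over 18 sites: P = 2/18 = 0.111111, Q = 1/18 = 0.055556.
d = −0.5·ln(0.722222) − 0.25·ln(0.888888) = −0.5·(-0.325423) − 0.25·(-0.117784) = 0.1922.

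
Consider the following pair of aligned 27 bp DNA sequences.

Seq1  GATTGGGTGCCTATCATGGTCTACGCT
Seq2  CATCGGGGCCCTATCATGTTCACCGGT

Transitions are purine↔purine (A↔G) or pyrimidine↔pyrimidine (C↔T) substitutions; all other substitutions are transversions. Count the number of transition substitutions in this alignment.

Mismatches occur at site 1 (G↔C, transversion), site 4 (T↔C, transition), site 8 (T↔G, transversion), site 9 (G↔C, transversion), site 19 (G↔T, transversion), site 22 (T↔A, transversion), site 23 (A↔C, transversion), site 26 (C↔G, transversion).
Of the 8 differences, 1 transition and 7 transversions, so the answer is 1.

1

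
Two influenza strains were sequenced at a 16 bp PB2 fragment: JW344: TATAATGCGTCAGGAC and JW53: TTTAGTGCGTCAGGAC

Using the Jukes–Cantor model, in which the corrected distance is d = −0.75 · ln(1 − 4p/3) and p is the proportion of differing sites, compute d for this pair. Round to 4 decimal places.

0.1367

Differing sites — 2:A/T; 5:A/G.
p = 2/16 = 0.125000.
d = −0.75 · ln(1 − (4/3)·0.125000) = −0.75 · ln(0.833333) = −0.75 · (-0.182322) = 0.1367.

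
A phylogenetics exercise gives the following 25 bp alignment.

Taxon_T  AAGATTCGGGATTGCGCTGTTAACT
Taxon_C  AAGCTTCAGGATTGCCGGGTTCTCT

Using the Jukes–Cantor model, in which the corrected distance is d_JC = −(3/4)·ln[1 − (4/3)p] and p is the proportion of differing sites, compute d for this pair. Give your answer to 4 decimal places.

0.3505

The sequences differ at positions 4 (A/C), 8 (G/A), 16 (G/C), 17 (C/G), 18 (T/G), 22 (A/C), 23 (A/T).
p = 7/25 = 0.280000.
d = −0.75 · ln(1 − (4/3)·0.280000) = −0.75 · ln(0.626667) = −0.75 · (-0.467340) = 0.3505.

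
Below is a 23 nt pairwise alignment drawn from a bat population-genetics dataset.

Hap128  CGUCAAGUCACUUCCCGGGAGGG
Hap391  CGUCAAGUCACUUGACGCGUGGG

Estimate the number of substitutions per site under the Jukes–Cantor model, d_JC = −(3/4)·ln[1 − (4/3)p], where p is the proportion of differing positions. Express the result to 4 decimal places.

Differing sites — 14:C/G; 15:C/A; 18:G/C; 20:A/U.
p = 4/23 = 0.173913.
d = −0.75 · ln(1 − (4/3)·0.173913) = −0.75 · ln(0.768116) = −0.75 · (-0.263815) = 0.1979.

0.1979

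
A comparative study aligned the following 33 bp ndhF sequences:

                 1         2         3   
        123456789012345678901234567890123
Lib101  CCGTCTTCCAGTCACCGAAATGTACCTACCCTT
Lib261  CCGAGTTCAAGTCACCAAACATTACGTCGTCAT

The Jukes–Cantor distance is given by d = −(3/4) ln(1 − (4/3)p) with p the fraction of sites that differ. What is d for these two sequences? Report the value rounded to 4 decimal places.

The sequences differ at positions 4 (T/A), 5 (C/G), 9 (C/A), 17 (G/A), 20 (A/C), 21 (T/A), 22 (G/T), 26 (C/G), 28 (A/C), 29 (C/G), 30 (C/T), 32 (T/A).
p = 12/33 = 0.363636.
d = −0.75 · ln(1 − (4/3)·0.363636) = −0.75 · ln(0.515152) = −0.75 · (-0.663293) = 0.4975.

0.4975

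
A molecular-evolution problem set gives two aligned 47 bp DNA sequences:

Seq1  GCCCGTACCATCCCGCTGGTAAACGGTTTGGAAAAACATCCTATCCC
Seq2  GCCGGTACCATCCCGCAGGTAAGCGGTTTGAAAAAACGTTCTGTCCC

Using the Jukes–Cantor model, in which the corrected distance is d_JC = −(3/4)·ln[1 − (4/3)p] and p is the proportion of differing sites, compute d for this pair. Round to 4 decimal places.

0.1660

The sequences differ at positions 4 (C/G), 17 (T/A), 23 (A/G), 31 (G/A), 38 (A/G), 40 (C/T), 43 (A/G).
p = 7/47 = 0.148936.
d = −0.75 · ln(1 − (4/3)·0.148936) = −0.75 · ln(0.801419) = −0.75 · (-0.221371) = 0.1660.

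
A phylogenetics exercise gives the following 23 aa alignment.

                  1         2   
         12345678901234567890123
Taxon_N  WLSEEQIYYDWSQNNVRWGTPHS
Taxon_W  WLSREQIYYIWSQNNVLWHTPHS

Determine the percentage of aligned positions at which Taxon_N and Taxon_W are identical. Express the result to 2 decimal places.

Mismatches occur at site 4 (E↔R), site 10 (D↔I), site 17 (R↔L), site 19 (G↔H).
19 of the 23 sites match, so the percent identity is 19/23 × 100 = 82.61%.

82.61%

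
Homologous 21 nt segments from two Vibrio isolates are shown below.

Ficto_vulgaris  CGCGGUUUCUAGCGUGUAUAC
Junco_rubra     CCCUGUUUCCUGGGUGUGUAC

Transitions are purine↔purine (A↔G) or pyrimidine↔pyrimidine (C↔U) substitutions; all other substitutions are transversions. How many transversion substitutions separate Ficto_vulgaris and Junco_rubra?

Differing sites — 2:G/C (Tv); 4:G/U (Tv); 10:U/C (Ti); 11:A/U (Tv); 13:C/G (Tv); 18:A/G (Ti).
Of the 6 differences, 2 transitions and 4 transversions, so the answer is 4.

4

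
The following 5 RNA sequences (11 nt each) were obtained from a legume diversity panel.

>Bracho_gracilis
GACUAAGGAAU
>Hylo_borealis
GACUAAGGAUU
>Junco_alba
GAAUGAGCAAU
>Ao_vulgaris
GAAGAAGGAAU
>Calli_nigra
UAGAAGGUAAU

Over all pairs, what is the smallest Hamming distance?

1

Pairwise Hamming distances:
  Bracho_gracilis vs Hylo_borealis: 1
  Bracho_gracilis vs Junco_alba: 3
  Bracho_gracilis vs Ao_vulgaris: 2
  Bracho_gracilis vs Calli_nigra: 5
  Hylo_borealis vs Junco_alba: 4
  Hylo_borealis vs Ao_vulgaris: 3
  Hylo_borealis vs Calli_nigra: 6
  Junco_alba vs Ao_vulgaris: 3
  Junco_alba vs Calli_nigra: 6
  Ao_vulgaris vs Calli_nigra: 5
The smallest is 1, between Bracho_gracilis and Hylo_borealis.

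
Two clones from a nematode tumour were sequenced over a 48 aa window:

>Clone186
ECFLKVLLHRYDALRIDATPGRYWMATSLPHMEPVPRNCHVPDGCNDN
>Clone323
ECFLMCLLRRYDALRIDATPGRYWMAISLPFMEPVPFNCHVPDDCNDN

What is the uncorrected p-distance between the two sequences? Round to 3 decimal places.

The sequences differ at positions 5 (K/M), 6 (V/C), 9 (H/R), 27 (T/I), 31 (H/F), 37 (R/F), 44 (G/D).
There are 7 differences over 48 sites, so p = 7/48 = 0.146.

0.146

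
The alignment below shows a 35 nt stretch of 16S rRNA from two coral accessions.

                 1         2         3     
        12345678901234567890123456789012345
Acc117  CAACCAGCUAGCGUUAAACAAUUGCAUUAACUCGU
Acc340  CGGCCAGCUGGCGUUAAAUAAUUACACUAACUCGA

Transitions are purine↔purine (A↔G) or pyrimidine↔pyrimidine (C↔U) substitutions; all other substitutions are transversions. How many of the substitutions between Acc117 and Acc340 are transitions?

6

The sequences differ at positions 2 (A/G, transition), 3 (A/G, transition), 10 (A/G, transition), 19 (C/U, transition), 24 (G/A, transition), 27 (U/C, transition), 35 (U/A, transversion).
Of the 7 differences, 6 transitions and 1 transversion, so the answer is 6.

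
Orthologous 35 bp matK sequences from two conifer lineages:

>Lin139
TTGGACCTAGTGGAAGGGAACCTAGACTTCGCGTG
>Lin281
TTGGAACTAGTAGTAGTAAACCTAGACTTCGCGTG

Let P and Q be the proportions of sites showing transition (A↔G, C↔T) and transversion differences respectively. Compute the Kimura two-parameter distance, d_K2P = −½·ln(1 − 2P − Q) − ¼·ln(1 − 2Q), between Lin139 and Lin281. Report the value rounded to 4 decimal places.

The sequences differ at positions 6 (C/A, transversion), 12 (G/A, transition), 14 (A/T, transversion), 17 (G/T, transversion), 18 (G/A, transition).
Of the 5 differences, 2 transitions and 3 transversions over 35 sites: P = 2/35 = 0.057143, Q = 3/35 = 0.085714.
d = −0.5·ln(0.800000) − 0.25·ln(0.828572) = −0.5·(-0.223144) − 0.25·(-0.188052) = 0.1586.

0.1586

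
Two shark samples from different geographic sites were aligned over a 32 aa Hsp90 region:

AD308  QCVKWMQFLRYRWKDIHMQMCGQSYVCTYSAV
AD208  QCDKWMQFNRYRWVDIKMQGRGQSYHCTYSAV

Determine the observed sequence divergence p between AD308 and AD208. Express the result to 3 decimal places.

0.219

Differing sites — 3:V/D; 9:L/N; 14:K/V; 17:H/K; 20:M/G; 21:C/R; 26:V/H.
There are 7 differences over 32 sites, so p = 7/32 = 0.219.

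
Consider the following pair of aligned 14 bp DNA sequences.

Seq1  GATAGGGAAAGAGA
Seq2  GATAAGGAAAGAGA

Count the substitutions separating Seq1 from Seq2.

A single mismatch occurs at site 5 (G/A).
That gives 1 mismatch out of 14 aligned sites, so the Hamming distance is 1.

1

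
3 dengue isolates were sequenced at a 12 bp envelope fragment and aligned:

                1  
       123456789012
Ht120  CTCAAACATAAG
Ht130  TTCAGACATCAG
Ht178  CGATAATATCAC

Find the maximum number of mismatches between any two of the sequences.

Pairwise Hamming distances:
  Ht120 vs Ht130: 3
  Ht120 vs Ht178: 6
  Ht130 vs Ht178: 7
The largest is 7, between Ht130 and Ht178.

7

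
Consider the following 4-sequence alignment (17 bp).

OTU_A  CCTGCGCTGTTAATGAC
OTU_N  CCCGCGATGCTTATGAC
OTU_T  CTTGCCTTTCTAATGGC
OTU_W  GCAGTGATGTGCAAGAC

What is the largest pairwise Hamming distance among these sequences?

12

Pairwise Hamming distances:
  OTU_A vs OTU_N: 4
  OTU_A vs OTU_T: 6
  OTU_A vs OTU_W: 7
  OTU_N vs OTU_T: 7
  OTU_N vs OTU_W: 7
  OTU_T vs OTU_W: 12
The largest is 12, between OTU_T and OTU_W.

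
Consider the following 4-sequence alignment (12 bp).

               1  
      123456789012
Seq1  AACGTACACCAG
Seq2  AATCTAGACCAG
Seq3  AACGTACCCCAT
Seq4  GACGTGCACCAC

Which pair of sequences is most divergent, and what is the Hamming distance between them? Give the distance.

Pairwise Hamming distances:
  Seq1 vs Seq2: 3
  Seq1 vs Seq3: 2
  Seq1 vs Seq4: 3
  Seq2 vs Seq3: 5
  Seq2 vs Seq4: 6
  Seq3 vs Seq4: 4
The largest is 6, between Seq2 and Seq4.

6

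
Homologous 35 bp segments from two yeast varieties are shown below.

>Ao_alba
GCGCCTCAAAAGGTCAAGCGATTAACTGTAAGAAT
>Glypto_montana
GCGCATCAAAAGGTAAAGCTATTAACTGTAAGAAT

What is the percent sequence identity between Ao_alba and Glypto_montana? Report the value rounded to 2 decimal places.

Differing sites — 5:C/A; 15:C/A; 20:G/T.
32 of the 35 sites match, so the percent identity is 32/35 × 100 = 91.43%.

91.43%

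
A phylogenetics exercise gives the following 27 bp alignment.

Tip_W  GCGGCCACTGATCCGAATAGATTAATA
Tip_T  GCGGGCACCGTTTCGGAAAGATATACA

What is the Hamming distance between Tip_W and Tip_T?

Mismatches occur at site 5 (C/G), site 9 (T/C), site 11 (A/T), site 13 (C/T), site 16 (A/G), site 18 (T/A), site 23 (T/A), site 24 (A/T), site 26 (T/C).
That gives 9 mismatches out of 27 aligned sites, so the Hamming distance is 9.

9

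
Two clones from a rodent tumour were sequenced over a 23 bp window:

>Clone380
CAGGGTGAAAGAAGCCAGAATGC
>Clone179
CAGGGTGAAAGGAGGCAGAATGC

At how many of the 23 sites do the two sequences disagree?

2

Differing sites — 12:A/G; 15:C/G.
That gives 2 mismatches out of 23 aligned sites, so the Hamming distance is 2.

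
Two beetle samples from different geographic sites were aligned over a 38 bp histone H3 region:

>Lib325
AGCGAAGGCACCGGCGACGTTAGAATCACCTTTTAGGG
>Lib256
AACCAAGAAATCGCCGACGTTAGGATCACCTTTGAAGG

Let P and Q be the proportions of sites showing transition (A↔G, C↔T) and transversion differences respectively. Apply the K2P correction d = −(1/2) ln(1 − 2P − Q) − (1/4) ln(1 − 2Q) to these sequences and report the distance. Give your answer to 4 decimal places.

Differing sites — 2:G/A (Ti); 4:G/C (Tv); 8:G/A (Ti); 9:C/A (Tv); 11:C/T (Ti); 14:G/C (Tv); 24:A/G (Ti); 34:T/G (Tv); 36:G/A (Ti).
Of the 9 differences, 5 transitions and 4 transversions over 38 sites: P = 5/38 = 0.131579, Q = 4/38 = 0.105263.
d = −0.5·ln(0.631579) − 0.25·ln(0.789474) = −0.5·(-0.459532) − 0.25·(-0.236388) = 0.2889.

0.2889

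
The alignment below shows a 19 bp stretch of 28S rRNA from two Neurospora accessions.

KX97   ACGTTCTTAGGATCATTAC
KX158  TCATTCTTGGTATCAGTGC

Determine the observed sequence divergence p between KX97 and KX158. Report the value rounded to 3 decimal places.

0.316

The sequences differ at positions 1 (A/T), 3 (G/A), 9 (A/G), 11 (G/T), 16 (T/G), 18 (A/G).
There are 6 differences over 19 sites, so p = 6/19 = 0.316.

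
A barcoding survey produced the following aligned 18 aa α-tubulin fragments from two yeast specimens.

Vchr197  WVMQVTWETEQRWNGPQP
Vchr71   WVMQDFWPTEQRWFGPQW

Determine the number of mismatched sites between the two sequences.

5

Mismatches occur at site 5 (V↔D), site 6 (T↔F), site 8 (E↔P), site 14 (N↔F), site 18 (P↔W).
That gives 5 mismatches out of 18 aligned sites, so the Hamming distance is 5.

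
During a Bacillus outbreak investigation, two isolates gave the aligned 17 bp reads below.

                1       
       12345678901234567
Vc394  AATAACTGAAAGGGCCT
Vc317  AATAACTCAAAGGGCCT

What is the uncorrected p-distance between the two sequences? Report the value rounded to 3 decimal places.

The sequences differ at position 8 (G/C).
There are 1 differences over 17 sites, so p = 1/17 = 0.059.

0.059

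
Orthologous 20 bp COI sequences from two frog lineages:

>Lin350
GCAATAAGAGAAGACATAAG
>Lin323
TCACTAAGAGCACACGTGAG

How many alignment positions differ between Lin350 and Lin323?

The sequences differ at positions 1 (G/T), 4 (A/C), 11 (A/C), 13 (G/C), 16 (A/G), 18 (A/G).
That gives 6 mismatches out of 20 aligned sites, so the Hamming distance is 6.

6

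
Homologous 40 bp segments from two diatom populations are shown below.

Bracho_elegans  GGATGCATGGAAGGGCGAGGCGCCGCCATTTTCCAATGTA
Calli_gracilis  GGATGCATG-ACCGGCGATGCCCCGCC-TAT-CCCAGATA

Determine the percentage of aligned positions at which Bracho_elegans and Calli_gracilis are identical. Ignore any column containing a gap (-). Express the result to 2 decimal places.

78.38%

Excluding the 3 gap columns leaves 37 comparable sites.
Differing sites — 12:A/C; 13:G/C; 19:G/T; 22:G/C; 30:T/A; 35:A/C; 37:T/G; 38:G/A.
29 of the 37 comparable sites match, so the percent identity is 29/37 × 100 = 78.38%.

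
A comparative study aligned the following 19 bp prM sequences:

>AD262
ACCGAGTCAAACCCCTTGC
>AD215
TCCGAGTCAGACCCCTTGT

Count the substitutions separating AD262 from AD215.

3

Mismatches occur at site 1 (A/T), site 10 (A/G), site 19 (C/T).
That gives 3 mismatches out of 19 aligned sites, so the Hamming distance is 3.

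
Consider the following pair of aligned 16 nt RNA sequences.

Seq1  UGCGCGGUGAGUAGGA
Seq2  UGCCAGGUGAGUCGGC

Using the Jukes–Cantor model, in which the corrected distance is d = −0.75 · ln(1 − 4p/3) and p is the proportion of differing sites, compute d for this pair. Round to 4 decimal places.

0.3041

Mismatches occur at site 4 (G/C), site 5 (C/A), site 13 (A/C), site 16 (A/C).
p = 4/16 = 0.250000.
d = −0.75 · ln(1 − (4/3)·0.250000) = −0.75 · ln(0.666667) = −0.75 · (-0.405465) = 0.3041.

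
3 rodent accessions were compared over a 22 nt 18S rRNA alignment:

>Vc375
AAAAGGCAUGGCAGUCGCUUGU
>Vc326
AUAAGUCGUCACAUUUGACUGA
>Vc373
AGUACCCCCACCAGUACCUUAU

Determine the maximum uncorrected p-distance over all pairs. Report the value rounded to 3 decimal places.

0.682

Pairwise Hamming distances:
  Vc375 vs Vc326: 10
  Vc375 vs Vc373: 11
  Vc326 vs Vc373: 15
The largest is 15 mismatches, between Vc326 and Vc373; p = 15/22 = 0.682.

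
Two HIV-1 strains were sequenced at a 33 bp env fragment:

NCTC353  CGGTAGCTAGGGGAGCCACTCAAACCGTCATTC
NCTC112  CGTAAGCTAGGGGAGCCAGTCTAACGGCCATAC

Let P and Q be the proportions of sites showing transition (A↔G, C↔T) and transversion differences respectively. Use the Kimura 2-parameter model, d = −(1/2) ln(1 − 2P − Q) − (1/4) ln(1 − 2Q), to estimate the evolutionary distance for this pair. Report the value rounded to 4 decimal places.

Mismatches occur at site 3 (G/T, transversion), site 4 (T/A, transversion), site 19 (C/G, transversion), site 22 (A/T, transversion), site 26 (C/G, transversion), site 28 (T/C, transition), site 32 (T/A, transversion).
Of the 7 differences, 1 transition and 6 transversions over 33 sites: P = 1/33 = 0.030303, Q = 6/33 = 0.181818.
d = −0.5·ln(0.757576) − 0.25·ln(0.636364) = −0.5·(-0.277631) − 0.25·(-0.451985) = 0.2518.

0.2518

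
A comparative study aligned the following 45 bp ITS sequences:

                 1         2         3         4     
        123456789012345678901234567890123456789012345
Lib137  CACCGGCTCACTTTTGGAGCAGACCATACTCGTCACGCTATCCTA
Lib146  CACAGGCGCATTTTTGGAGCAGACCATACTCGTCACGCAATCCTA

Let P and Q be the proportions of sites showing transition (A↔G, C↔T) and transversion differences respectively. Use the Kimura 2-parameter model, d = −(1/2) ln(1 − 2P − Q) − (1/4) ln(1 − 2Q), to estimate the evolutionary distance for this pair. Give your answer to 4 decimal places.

0.0947

Differing sites — 4:C/A (Tv); 8:T/G (Tv); 11:C/T (Ti); 39:T/A (Tv).
Of the 4 differences, 1 transition and 3 transversions over 45 sites: P = 1/45 = 0.022222, Q = 3/45 = 0.066667.
d = −0.5·ln(0.888889) − 0.25·ln(0.866666) = −0.5·(-0.117783) − 0.25·(-0.143102) = 0.0947.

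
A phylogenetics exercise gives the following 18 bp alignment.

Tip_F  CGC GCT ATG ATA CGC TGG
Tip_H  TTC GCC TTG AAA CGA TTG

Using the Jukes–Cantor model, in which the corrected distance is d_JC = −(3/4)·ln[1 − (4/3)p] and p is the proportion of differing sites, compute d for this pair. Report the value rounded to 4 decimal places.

Differing sites — 1:C/T; 2:G/T; 6:T/C; 7:A/T; 11:T/A; 15:C/A; 17:G/T.
p = 7/18 = 0.388889.
d = −0.75 · ln(1 − (4/3)·0.388889) = −0.75 · ln(0.481481) = −0.75 · (-0.730889) = 0.5482.

0.5482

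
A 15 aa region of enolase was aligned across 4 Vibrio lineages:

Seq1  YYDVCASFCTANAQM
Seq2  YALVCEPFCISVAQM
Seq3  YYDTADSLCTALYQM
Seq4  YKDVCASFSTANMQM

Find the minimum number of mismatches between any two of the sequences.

Pairwise Hamming distances:
  Seq1 vs Seq2: 7
  Seq1 vs Seq3: 6
  Seq1 vs Seq4: 3
  Seq2 vs Seq3: 11
  Seq2 vs Seq4: 9
  Seq3 vs Seq4: 8
The smallest is 3, between Seq1 and Seq4.

3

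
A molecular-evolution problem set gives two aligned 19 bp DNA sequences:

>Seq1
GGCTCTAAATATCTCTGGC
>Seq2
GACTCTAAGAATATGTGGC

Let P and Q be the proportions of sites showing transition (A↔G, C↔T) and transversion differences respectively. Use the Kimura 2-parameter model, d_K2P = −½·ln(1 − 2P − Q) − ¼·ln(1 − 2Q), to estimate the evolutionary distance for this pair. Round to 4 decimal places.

0.3246

Differing sites — 2:G/A (Ti); 9:A/G (Ti); 10:T/A (Tv); 13:C/A (Tv); 15:C/G (Tv).
Of the 5 differences, 2 transitions and 3 transversions over 19 sites: P = 2/19 = 0.105263, Q = 3/19 = 0.157895.
d = −0.5·ln(0.631579) − 0.25·ln(0.684210) = −0.5·(-0.459532) − 0.25·(-0.379490) = 0.3246.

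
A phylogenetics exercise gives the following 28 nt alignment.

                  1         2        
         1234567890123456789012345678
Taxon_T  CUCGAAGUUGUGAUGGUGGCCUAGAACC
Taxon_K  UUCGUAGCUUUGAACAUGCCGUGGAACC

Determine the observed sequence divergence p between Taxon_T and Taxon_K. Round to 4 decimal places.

0.3571

Differing sites — 1:C/U; 5:A/U; 8:U/C; 10:G/U; 14:U/A; 15:G/C; 16:G/A; 19:G/C; 21:C/G; 23:A/G.
There are 10 differences over 28 sites, so p = 10/28 = 0.3571.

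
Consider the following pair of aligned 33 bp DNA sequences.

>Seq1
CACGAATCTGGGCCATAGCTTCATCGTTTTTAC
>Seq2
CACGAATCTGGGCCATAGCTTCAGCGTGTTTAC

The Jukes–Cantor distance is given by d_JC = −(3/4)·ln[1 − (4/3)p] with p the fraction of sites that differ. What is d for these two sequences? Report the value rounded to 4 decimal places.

The sequences differ at positions 24 (T/G), 28 (T/G).
p = 2/33 = 0.060606.
d = −0.75 · ln(1 − (4/3)·0.060606) = −0.75 · ln(0.919192) = −0.75 · (-0.084260) = 0.0632.

0.0632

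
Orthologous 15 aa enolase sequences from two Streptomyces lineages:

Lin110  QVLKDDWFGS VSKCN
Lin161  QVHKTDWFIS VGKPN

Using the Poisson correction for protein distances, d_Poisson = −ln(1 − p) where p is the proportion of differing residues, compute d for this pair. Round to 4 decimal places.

0.4055

Mismatches occur at site 3 (L→H), site 5 (D→T), site 9 (G→I), site 12 (S→G), site 14 (C→P).
p = 5/15 = 0.333333.
d = −ln(1 − 0.333333) = −ln(0.666667) = 0.4055.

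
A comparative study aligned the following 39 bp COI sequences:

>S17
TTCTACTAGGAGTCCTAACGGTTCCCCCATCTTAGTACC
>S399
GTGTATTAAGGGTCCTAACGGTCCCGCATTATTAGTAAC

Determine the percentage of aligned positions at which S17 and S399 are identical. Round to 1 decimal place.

The sequences differ at positions 1 (T/G), 3 (C/G), 6 (C/T), 9 (G/A), 11 (A/G), 23 (T/C), 26 (C/G), 28 (C/A), 29 (A/T), 31 (C/A), 38 (C/A).
28 of the 39 sites match, so the percent identity is 28/39 × 100 = 71.8%.

71.8%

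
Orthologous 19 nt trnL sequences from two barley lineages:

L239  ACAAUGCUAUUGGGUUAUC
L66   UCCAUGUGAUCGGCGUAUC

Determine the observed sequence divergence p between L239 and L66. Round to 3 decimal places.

0.368

Differing sites — 1:A/U; 3:A/C; 7:C/U; 8:U/G; 11:U/C; 14:G/C; 15:U/G.
There are 7 differences over 19 sites, so p = 7/19 = 0.368.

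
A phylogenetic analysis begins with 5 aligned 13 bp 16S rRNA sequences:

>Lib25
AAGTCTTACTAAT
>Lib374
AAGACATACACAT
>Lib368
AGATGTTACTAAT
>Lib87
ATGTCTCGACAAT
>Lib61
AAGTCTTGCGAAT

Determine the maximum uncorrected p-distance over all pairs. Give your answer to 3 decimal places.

0.615

Pairwise Hamming distances:
  Lib25 vs Lib374: 4
  Lib25 vs Lib368: 3
  Lib25 vs Lib87: 5
  Lib25 vs Lib61: 2
  Lib374 vs Lib368: 7
  Lib374 vs Lib87: 8
  Lib374 vs Lib61: 5
  Lib368 vs Lib87: 7
  Lib368 vs Lib61: 5
  Lib87 vs Lib61: 4
The largest is 8 mismatches, between Lib374 and Lib87; p = 8/13 = 0.615.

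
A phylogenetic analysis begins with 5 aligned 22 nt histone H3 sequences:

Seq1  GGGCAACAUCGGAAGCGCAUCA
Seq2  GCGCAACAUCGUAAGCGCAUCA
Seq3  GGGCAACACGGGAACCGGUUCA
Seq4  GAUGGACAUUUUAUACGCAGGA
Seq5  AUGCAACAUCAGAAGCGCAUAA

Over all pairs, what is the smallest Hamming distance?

Pairwise Hamming distances:
  Seq1 vs Seq2: 2
  Seq1 vs Seq3: 5
  Seq1 vs Seq4: 11
  Seq1 vs Seq5: 4
  Seq2 vs Seq3: 7
  Seq2 vs Seq4: 10
  Seq2 vs Seq5: 5
  Seq3 vs Seq4: 14
  Seq3 vs Seq5: 9
  Seq4 vs Seq5: 12
The smallest is 2, between Seq1 and Seq2.

2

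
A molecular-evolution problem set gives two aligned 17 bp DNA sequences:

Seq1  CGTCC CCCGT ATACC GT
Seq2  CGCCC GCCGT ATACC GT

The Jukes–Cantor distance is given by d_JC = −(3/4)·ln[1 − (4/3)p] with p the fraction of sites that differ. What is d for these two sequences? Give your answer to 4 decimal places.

0.1280

Differing sites — 3:T/C; 6:C/G.
p = 2/17 = 0.117647.
d = −0.75 · ln(1 − (4/3)·0.117647) = −0.75 · ln(0.843137) = −0.75 · (-0.170626) = 0.1280.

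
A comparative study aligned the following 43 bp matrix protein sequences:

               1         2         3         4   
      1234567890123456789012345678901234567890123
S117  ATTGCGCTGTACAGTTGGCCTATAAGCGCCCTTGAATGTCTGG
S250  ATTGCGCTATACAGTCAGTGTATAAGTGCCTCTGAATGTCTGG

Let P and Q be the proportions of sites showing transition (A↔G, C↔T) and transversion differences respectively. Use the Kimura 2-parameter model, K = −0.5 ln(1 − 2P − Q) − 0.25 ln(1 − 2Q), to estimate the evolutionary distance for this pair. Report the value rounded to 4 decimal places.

0.2264

The sequences differ at positions 9 (G/A, transition), 16 (T/C, transition), 17 (G/A, transition), 19 (C/T, transition), 20 (C/G, transversion), 27 (C/T, transition), 31 (C/T, transition), 32 (T/C, transition).
Of the 8 differences, 7 transitions and 1 transversion over 43 sites: P = 7/43 = 0.162791, Q = 1/43 = 0.023256.
d = −0.5·ln(0.651162) − 0.25·ln(0.953488) = −0.5·(-0.428997) − 0.25·(-0.047628) = 0.2264.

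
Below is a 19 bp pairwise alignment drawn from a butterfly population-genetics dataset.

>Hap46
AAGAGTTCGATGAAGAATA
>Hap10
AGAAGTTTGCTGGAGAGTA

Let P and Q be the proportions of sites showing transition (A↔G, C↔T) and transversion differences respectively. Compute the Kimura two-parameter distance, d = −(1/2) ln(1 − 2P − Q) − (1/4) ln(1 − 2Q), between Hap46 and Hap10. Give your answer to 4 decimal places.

0.4603

Differing sites — 2:A/G (Ti); 3:G/A (Ti); 8:C/T (Ti); 10:A/C (Tv); 13:A/G (Ti); 17:A/G (Ti).
Of the 6 differences, 5 transitions and 1 transversion over 19 sites: P = 5/19 = 0.263158, Q = 1/19 = 0.052632.
d = −0.5·ln(0.421052) − 0.25·ln(0.894736) = −0.5·(-0.864999) − 0.25·(-0.111227) = 0.4603.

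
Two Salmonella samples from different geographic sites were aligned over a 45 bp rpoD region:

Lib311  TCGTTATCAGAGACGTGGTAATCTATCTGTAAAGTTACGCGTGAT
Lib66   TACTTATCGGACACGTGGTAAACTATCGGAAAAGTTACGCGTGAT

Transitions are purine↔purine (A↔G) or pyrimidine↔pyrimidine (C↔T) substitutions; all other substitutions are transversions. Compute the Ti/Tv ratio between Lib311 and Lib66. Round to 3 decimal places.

Mismatches occur at site 2 (C→A, transversion), site 3 (G→C, transversion), site 9 (A→G, transition), site 12 (G→C, transversion), site 22 (T→A, transversion), site 28 (T→G, transversion), site 30 (T→A, transversion).
Of the 7 differences, 1 transition and 6 transversions, so Ti/Tv = 1/6 = 0.167.

0.167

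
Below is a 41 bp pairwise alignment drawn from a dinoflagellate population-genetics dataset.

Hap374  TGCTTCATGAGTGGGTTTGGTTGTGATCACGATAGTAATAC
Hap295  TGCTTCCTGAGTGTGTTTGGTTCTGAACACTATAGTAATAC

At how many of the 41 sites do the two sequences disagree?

5

Differing sites — 7:A/C; 14:G/T; 23:G/C; 27:T/A; 31:G/T.
That gives 5 mismatches out of 41 aligned sites, so the Hamming distance is 5.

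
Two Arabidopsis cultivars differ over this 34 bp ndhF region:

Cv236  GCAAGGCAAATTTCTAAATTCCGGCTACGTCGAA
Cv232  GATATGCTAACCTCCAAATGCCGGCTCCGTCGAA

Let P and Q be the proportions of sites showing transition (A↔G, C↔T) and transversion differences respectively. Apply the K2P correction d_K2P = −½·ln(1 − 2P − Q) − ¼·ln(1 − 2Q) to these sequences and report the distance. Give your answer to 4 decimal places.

The sequences differ at positions 2 (C/A, transversion), 3 (A/T, transversion), 5 (G/T, transversion), 8 (A/T, transversion), 11 (T/C, transition), 12 (T/C, transition), 15 (T/C, transition), 20 (T/G, transversion), 27 (A/C, transversion).
Of the 9 differences, 3 transitions and 6 transversions over 34 sites: P = 3/34 = 0.088235, Q = 6/34 = 0.176471.
d = −0.5·ln(0.647059) − 0.25·ln(0.647058) = −0.5·(-0.435318) − 0.25·(-0.435319) = 0.3265.

0.3265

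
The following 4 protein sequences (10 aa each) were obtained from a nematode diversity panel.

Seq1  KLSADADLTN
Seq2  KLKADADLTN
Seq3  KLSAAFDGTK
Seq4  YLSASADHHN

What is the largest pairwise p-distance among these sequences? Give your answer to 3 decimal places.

0.600

Pairwise Hamming distances:
  Seq1 vs Seq2: 1
  Seq1 vs Seq3: 4
  Seq1 vs Seq4: 4
  Seq2 vs Seq3: 5
  Seq2 vs Seq4: 5
  Seq3 vs Seq4: 6
The largest is 6 mismatches, between Seq3 and Seq4; p = 6/10 = 0.600.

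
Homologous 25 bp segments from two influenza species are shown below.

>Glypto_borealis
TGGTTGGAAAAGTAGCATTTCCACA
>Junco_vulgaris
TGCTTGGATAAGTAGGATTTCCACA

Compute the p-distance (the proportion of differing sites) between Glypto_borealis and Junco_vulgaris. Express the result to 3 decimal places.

0.120

Differing sites — 3:G/C; 9:A/T; 16:C/G.
There are 3 differences over 25 sites, so p = 3/25 = 0.120.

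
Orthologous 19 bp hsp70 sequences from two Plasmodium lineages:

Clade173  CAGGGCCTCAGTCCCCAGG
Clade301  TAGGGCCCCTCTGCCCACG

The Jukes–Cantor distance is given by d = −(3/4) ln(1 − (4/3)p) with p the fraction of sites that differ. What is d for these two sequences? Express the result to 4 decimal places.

Mismatches occur at site 1 (C→T), site 8 (T→C), site 10 (A→T), site 11 (G→C), site 13 (C→G), site 18 (G→C).
p = 6/19 = 0.315789.
d = −0.75 · ln(1 − (4/3)·0.315789) = −0.75 · ln(0.578948) = −0.75 · (-0.546543) = 0.4099.

0.4099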